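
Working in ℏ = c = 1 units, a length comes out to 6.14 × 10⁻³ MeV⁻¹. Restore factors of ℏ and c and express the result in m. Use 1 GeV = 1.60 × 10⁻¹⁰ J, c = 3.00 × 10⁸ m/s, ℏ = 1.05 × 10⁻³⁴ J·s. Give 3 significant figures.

1.21 × 10⁻¹⁵ m

A length is [E]⁻¹ in ℏ=c=1; restore one factor of ℏc.
1 GeV⁻¹ → ℏc × (1 GeV in J)⁻¹ = 1.97 × 10⁻¹⁶ m.
Convert the energy scale: 6.14 × 10⁻³ MeV⁻¹ = 6.14 GeV⁻¹.
Result: 6.14 × 1.97 × 10⁻¹⁶ = 1.21 × 10⁻¹⁵ m.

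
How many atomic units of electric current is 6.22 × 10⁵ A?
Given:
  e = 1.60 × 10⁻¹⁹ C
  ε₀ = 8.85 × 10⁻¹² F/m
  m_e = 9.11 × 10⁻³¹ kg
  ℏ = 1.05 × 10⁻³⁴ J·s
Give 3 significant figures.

atomic unit of electric current: I_au = e E_h/ℏ = m_e e⁵/((4πε₀)²ℏ³) = 6.67 × 10⁻³ A.
6.22 × 10⁵ / 6.67 × 10⁻³ = 9.32 × 10⁷

9.32 × 10⁷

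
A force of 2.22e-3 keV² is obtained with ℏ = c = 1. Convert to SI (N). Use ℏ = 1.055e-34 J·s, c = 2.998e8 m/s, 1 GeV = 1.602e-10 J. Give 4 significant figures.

1.801e-9 N

Force is [E]/[L] = [E]²/(ℏc); restore (ℏc)⁻¹.
1 GeV² → 1/(ℏc) × (1 GeV in J)² = 8.114e5 N.
Convert the energy scale: 2.22e-3 keV² = 2.22e-15 GeV².
Result: 2.22e-15 × 8.114e5 = 1.801e-9 N.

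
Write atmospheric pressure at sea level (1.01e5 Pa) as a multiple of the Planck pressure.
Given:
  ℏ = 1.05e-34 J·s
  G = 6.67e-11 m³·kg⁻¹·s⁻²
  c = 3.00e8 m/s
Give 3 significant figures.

Planck pressure: p_P = c⁷/(ℏG²) = 4.68e113 Pa.
1.01e5 / 4.68e113 = 2.16e-109

2.16e-109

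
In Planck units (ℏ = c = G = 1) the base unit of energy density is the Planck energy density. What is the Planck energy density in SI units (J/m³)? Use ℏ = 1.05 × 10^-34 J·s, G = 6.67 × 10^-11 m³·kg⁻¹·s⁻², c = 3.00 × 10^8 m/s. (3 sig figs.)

u_P = c⁷/(ℏG²)
  = 2.19 × 10^59 / 4.67 × 10^-55
  = 4.68 × 10^113 J/m³

4.68 × 10^113 J/m³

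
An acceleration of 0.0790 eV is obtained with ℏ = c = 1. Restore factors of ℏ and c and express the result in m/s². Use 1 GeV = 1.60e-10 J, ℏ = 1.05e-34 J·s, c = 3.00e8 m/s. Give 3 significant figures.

3.61e22 m/s²

Acceleration is [L]/[T]² = c·[E]/ℏ.
1 GeV → c/ℏ × (1 GeV in J) = 4.57e32 m/s².
Convert the energy scale: 0.0790 eV = 7.90e-11 GeV.
Result: 7.90e-11 × 4.57e32 = 3.61e22 m/s².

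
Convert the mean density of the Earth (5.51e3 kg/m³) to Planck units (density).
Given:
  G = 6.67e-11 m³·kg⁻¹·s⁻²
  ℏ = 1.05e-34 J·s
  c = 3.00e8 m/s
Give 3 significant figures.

Planck density: ρ_P = c⁵/(ℏG²) = 5.20e96 kg/m³.
5.51e3 / 5.20e96 = 1.06e-93

1.06e-93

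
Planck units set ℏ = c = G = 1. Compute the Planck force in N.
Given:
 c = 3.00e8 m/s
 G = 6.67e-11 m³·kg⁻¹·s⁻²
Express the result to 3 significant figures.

1.21e44 N

Dimensional analysis gives F_P = c⁴/G.
  = 8.10e33 / 6.67e-11
  = 1.21e44 N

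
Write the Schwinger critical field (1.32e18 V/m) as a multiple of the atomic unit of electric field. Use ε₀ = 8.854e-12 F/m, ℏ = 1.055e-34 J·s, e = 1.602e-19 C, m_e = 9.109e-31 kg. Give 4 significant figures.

2.573e6

atomic unit of electric field: E_au = E_h/(e a₀) = m_e²e⁵/((4πε₀)³ℏ⁴) = 5.131e11 V/m.
1.32e18 / 5.131e11 = 2.573e6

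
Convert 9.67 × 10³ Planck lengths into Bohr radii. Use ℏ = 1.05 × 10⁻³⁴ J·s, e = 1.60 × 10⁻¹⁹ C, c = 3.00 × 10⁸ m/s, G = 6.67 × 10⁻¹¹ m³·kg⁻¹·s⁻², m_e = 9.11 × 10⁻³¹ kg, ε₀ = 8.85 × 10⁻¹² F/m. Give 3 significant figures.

Planck length: ℓ_P = √(ℏG/c³) = 1.61 × 10⁻³⁵ m
Bohr radius: a₀ = 4πε₀ℏ²/(m_e e²) = 5.26 × 10⁻¹¹ m
9.67 × 10³ × 1.61 × 10⁻³⁵ / 5.26 × 10⁻¹¹ = 2.96 × 10⁻²¹

2.96 × 10⁻²¹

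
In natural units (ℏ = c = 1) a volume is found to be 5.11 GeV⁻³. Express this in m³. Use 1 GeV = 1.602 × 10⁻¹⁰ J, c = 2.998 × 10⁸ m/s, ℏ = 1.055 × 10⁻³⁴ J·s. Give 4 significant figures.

3.933 × 10⁻⁴⁷ m³

Volume is [L]³ = [E]⁻³·(ℏc)³.
1 GeV⁻³ → (ℏc)³ × (1 GeV in J)⁻³ = 7.696 × 10⁻⁴⁸ m³.
Result: 5.11 × 7.696 × 10⁻⁴⁸ = 3.933 × 10⁻⁴⁷ m³.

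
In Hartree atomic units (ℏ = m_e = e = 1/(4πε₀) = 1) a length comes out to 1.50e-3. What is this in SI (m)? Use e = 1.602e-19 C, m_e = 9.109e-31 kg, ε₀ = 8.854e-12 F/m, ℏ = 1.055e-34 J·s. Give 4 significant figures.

7.946e-14 m

One Bohr radius: a₀ = 4πε₀ℏ²/(m_e e²) = 5.297e-11 m.
1.50e-3 × 5.297e-11 m = 7.946e-14 m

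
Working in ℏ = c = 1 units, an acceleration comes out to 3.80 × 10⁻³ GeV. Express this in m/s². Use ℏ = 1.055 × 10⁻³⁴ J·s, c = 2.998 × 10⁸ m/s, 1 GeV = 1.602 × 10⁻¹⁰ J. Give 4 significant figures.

Acceleration is [L]/[T]² = c·[E]/ℏ.
1 GeV → c/ℏ × (1 GeV in J) = 4.552 × 10³² m/s².
Result: 3.80 × 10⁻³ × 4.552 × 10³² = 1.730 × 10³⁰ m/s².

1.730 × 10³⁰ m/s²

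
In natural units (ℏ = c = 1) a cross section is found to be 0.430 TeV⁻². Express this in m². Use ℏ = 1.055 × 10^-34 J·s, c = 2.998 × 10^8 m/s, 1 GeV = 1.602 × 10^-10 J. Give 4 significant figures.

1.676 × 10^-38 m²

Area is [L]² = [E]⁻²·(ℏc)²; restore (ℏc)².
1 GeV⁻² → (ℏc)² × (1 GeV in J)⁻² = 3.898 × 10^-32 m².
Convert the energy scale: 0.430 TeV⁻² = 4.30 × 10^-7 GeV⁻².
Result: 4.30 × 10^-7 × 3.898 × 10^-32 = 1.676 × 10^-38 m².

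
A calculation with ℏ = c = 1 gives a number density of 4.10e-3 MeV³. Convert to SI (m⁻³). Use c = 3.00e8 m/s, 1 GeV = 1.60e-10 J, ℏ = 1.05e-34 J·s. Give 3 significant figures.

5.37e35 m⁻³

Number density is [L]⁻³ = [E]³/(ℏc)³.
1 GeV³ → 1/(ℏc)³ × (1 GeV in J)³ = 1.31e47 m⁻³.
Convert the energy scale: 4.10e-3 MeV³ = 4.10e-12 GeV³.
Result: 4.10e-12 × 1.31e47 = 5.37e35 m⁻³.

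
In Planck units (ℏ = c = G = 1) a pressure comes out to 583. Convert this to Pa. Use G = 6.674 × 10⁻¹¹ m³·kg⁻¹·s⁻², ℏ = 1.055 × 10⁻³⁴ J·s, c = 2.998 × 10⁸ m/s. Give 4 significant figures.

One Planck pressure: p_P = c⁷/(ℏG²) = 4.632 × 10¹¹³ Pa.
583 × 4.632 × 10¹¹³ Pa = 2.701 × 10¹¹⁶ Pa

2.701 × 10¹¹⁶ Pa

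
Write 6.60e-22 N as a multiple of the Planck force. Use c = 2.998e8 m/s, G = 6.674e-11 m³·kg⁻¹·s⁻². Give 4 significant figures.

5.453e-66

Planck force: F_P = c⁴/G = 1.210e44 N.
6.60e-22 / 1.210e44 = 5.453e-66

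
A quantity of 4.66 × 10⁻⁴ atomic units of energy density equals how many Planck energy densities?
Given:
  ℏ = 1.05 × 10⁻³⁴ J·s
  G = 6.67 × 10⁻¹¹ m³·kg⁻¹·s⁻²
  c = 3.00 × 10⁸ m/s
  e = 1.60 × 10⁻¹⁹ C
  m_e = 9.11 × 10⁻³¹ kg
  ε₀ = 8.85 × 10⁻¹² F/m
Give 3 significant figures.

3.00 × 10⁻¹⁰⁴

atomic unit of energy density: u_au = E_h/a₀³ = m_e⁴e¹⁰/((4πε₀)⁵ℏ⁸) = 3.01 × 10¹³ J/m³
Planck energy density: u_P = c⁷/(ℏG²) = 4.68 × 10¹¹³ J/m³
4.66 × 10⁻⁴ × 3.01 × 10¹³ / 4.68 × 10¹¹³ = 3.00 × 10⁻¹⁰⁴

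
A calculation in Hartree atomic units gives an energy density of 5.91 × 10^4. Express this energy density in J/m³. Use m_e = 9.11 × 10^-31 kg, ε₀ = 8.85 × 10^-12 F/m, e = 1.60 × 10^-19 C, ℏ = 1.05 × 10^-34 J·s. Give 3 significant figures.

1.78 × 10^18 J/m³

One atomic unit of energy density: u_au = E_h/a₀³ = m_e⁴e¹⁰/((4πε₀)⁵ℏ⁸) = 3.01 × 10^13 J/m³.
5.91 × 10^4 × 3.01 × 10^13 J/m³ = 1.78 × 10^18 J/m³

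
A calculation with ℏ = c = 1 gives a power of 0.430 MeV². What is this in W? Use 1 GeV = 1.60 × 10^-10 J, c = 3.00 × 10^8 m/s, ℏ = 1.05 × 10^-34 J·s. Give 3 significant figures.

1.05 × 10^8 W

Power is [E]/[T] = [E]²/ℏ.
1 GeV² → 1/ℏ × (1 GeV in J)² = 2.44 × 10^14 W.
Convert the energy scale: 0.430 MeV² = 4.30 × 10^-7 GeV².
Result: 4.30 × 10^-7 × 2.44 × 10^14 = 1.05 × 10^8 W.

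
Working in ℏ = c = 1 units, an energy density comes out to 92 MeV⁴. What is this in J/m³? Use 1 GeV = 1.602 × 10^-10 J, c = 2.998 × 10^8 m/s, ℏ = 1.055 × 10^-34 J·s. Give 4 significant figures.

1.915 × 10^27 J/m³

[E]/[L]³ = [E]⁴/(ℏc)³; restore (ℏc)⁻³.
1 GeV⁴ → 1/(ℏc)³ × (1 GeV in J)⁴ = 2.082 × 10^37 J/m³.
Convert the energy scale: 92 MeV⁴ = 9.20 × 10^-11 GeV⁴.
Result: 9.20 × 10^-11 × 2.082 × 10^37 = 1.915 × 10^27 J/m³.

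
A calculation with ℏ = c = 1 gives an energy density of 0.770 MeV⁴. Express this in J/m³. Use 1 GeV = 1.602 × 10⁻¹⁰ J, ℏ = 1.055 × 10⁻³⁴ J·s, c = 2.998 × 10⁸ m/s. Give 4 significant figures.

[E]/[L]³ = [E]⁴/(ℏc)³; restore (ℏc)⁻³.
1 GeV⁴ → 1/(ℏc)³ × (1 GeV in J)⁴ = 2.082 × 10³⁷ J/m³.
Convert the energy scale: 0.770 MeV⁴ = 7.70 × 10⁻¹³ GeV⁴.
Result: 7.70 × 10⁻¹³ × 2.082 × 10³⁷ = 1.603 × 10²⁵ J/m³.

1.603 × 10²⁵ J/m³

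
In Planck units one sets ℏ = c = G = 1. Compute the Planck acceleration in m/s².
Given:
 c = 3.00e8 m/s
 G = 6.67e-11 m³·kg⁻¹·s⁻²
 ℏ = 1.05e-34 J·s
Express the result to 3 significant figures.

a_P = √(c⁷/(ℏG))
  = √(3.12e103)
  = 5.59e51 m/s²

5.59e51 m/s²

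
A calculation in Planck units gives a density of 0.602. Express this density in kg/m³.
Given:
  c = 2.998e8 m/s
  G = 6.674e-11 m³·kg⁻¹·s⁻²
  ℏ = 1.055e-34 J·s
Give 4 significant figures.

3.103e96 kg/m³

One Planck density: ρ_P = c⁵/(ℏG²) = 5.154e96 kg/m³.
0.602 × 5.154e96 kg/m³ = 3.103e96 kg/m³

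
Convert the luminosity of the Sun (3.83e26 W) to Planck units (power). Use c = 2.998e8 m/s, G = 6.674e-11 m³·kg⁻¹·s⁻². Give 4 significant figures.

1.055e-26

Planck power: P_P = c⁵/G = 3.629e52 W.
3.83e26 / 3.629e52 = 1.055e-26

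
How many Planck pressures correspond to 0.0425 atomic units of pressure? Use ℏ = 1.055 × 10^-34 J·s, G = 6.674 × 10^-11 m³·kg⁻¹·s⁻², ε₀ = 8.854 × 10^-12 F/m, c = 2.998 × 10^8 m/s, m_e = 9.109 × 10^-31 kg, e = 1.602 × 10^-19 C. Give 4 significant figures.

2.687 × 10^-102

atomic unit of pressure: P_au = E_h/a₀³ = m_e⁴e¹⁰/((4πε₀)⁵ℏ⁸) = 2.929 × 10^13 Pa
Planck pressure: p_P = c⁷/(ℏG²) = 4.632 × 10^113 Pa
0.0425 × 2.929 × 10^13 / 4.632 × 10^113 = 2.687 × 10^-102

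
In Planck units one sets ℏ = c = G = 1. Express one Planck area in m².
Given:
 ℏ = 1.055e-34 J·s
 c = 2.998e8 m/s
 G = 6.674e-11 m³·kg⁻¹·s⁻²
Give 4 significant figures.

2.613e-70 m²

A_P = ℏG/c³
  = 7.041e-45 / 2.695e25
  = 2.613e-70 m²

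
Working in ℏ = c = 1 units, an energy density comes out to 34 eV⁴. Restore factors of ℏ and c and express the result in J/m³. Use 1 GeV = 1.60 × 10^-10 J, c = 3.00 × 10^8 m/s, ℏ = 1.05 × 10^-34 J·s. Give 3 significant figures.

713 J/m³

[E]/[L]³ = [E]⁴/(ℏc)³; restore (ℏc)⁻³.
1 GeV⁴ → 1/(ℏc)³ × (1 GeV in J)⁴ = 2.10 × 10^37 J/m³.
Convert the energy scale: 34 eV⁴ = 3.40 × 10^-35 GeV⁴.
Result: 3.40 × 10^-35 × 2.10 × 10^37 = 713 J/m³.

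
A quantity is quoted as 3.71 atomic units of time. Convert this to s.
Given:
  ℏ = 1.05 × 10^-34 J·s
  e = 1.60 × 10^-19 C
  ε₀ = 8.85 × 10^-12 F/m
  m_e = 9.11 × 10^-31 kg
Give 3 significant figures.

One atomic unit of time: τ_au = (4πε₀)²ℏ³/(m_e e⁴) = 2.40 × 10^-17 s.
3.71 × 2.40 × 10^-17 s = 8.90 × 10^-17 s

8.90 × 10^-17 s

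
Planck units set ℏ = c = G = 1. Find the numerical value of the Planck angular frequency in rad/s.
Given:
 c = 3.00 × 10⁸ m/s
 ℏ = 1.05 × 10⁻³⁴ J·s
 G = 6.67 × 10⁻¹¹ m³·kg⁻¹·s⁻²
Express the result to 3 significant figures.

1.86 × 10⁴³ rad/s

Dimensional analysis gives ω_P = √(c⁵/(ℏG)).
  = √(3.47 × 10⁸⁶)
  = 1.86 × 10⁴³ rad/s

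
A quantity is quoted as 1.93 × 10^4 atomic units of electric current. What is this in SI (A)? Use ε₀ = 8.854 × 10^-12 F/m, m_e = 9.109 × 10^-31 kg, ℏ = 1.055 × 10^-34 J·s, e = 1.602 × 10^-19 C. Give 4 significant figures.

One atomic unit of electric current: I_au = e E_h/ℏ = m_e e⁵/((4πε₀)²ℏ³) = 6.612 × 10^-3 A.
1.93 × 10^4 × 6.612 × 10^-3 A = 127.6 A

127.6 A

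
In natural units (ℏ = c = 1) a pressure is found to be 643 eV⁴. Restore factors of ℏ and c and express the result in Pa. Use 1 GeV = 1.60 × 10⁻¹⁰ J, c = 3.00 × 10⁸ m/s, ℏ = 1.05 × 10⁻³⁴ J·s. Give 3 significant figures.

1.35 × 10⁴ Pa

Pressure is [E]/[L]³ = [E]⁴/(ℏc)³.
1 GeV⁴ → 1/(ℏc)³ × (1 GeV in J)⁴ = 2.10 × 10³⁷ Pa.
Convert the energy scale: 643 eV⁴ = 6.43 × 10⁻³⁴ GeV⁴.
Result: 6.43 × 10⁻³⁴ × 2.10 × 10³⁷ = 1.35 × 10⁴ Pa.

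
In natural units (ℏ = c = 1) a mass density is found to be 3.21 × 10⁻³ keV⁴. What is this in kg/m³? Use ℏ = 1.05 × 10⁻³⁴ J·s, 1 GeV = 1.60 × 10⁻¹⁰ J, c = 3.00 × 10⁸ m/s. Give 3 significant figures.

7.48 × 10⁻⁷ kg/m³

Mass density is [E]/(c²[L]³) = [E]⁴/(ℏ³c⁵).
1 GeV⁴ → 1/(ℏ³c⁵) × (1 GeV in J)⁴ = 2.33 × 10²⁰ kg/m³.
Convert the energy scale: 3.21 × 10⁻³ keV⁴ = 3.21 × 10⁻²⁷ GeV⁴.
Result: 3.21 × 10⁻²⁷ × 2.33 × 10²⁰ = 7.48 × 10⁻⁷ kg/m³.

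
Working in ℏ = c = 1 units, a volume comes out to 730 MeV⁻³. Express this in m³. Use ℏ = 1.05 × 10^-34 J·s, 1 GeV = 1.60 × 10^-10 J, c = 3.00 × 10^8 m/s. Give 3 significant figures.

Volume is [L]³ = [E]⁻³·(ℏc)³.
1 GeV⁻³ → (ℏc)³ × (1 GeV in J)⁻³ = 7.63 × 10^-48 m³.
Convert the energy scale: 730 MeV⁻³ = 7.30 × 10^11 GeV⁻³.
Result: 7.30 × 10^11 × 7.63 × 10^-48 = 5.57 × 10^-36 m³.

5.57 × 10^-36 m³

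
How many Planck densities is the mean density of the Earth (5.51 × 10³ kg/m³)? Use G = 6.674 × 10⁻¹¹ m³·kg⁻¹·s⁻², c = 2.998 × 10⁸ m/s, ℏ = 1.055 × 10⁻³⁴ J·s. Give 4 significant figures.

1.069 × 10⁻⁹³

Planck density: ρ_P = c⁵/(ℏG²) = 5.154 × 10⁹⁶ kg/m³.
5.51 × 10³ / 5.154 × 10⁹⁶ = 1.069 × 10⁻⁹³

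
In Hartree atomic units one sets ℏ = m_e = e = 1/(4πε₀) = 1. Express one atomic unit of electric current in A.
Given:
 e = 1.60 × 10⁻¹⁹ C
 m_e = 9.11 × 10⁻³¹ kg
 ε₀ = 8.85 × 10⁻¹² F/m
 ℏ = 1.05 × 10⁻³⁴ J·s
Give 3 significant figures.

I_au = e E_h/ℏ = m_e e⁵/((4πε₀)²ℏ³)
E_h = 4.38 × 10⁻¹⁸ J
e·E_h/ℏ = 6.67 × 10⁻³ A

6.67 × 10⁻³ A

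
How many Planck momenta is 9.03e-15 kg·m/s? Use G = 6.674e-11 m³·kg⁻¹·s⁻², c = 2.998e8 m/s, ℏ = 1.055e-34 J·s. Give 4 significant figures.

Planck momentum: p_P = √(ℏc³/G) = 6.527 kg·m/s.
9.03e-15 / 6.527 = 1.384e-15

1.384e-15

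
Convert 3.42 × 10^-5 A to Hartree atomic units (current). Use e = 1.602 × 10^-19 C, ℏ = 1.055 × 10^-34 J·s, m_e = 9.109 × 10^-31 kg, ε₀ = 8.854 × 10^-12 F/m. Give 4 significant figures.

5.172 × 10^-3

atomic unit of electric current: I_au = e E_h/ℏ = m_e e⁵/((4πε₀)²ℏ³) = 6.612 × 10^-3 A.
3.42 × 10^-5 / 6.612 × 10^-3 = 5.172 × 10^-3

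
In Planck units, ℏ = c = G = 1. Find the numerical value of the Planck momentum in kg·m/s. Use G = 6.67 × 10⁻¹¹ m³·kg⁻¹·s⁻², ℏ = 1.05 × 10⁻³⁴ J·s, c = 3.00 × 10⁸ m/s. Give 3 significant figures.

From ℏ = c = G = 1 the momentum scale is p_P = √(ℏc³/G).
  = √(42.5)
  = 6.52 kg·m/s

6.52 kg·m/s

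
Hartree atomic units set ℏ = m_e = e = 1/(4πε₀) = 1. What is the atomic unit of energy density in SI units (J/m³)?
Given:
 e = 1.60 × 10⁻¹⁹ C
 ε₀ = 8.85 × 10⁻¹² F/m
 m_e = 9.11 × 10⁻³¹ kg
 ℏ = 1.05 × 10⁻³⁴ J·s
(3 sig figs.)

The unique combination of the constants set to 1 with dimensions of energy density is u_au = E_h/a₀³ = m_e⁴e¹⁰/((4πε₀)⁵ℏ⁸).
E_h = 4.38 × 10⁻¹⁸ J
a₀ = 5.26 × 10⁻¹¹ m
E_h/a₀³ = 3.01 × 10¹³ J/m³

3.01 × 10¹³ J/m³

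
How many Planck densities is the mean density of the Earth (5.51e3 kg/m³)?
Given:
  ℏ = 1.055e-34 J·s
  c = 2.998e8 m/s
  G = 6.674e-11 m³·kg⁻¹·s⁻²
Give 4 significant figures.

Planck density: ρ_P = c⁵/(ℏG²) = 5.154e96 kg/m³.
5.51e3 / 5.154e96 = 1.069e-93

1.069e-93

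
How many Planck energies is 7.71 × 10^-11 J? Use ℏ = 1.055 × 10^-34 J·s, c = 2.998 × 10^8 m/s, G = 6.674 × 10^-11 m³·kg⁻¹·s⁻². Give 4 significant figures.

Planck energy: E_P = √(ℏc⁵/G) = 1.957 × 10^9 J.
7.71 × 10^-11 / 1.957 × 10^9 = 3.940 × 10^-20

3.940 × 10^-20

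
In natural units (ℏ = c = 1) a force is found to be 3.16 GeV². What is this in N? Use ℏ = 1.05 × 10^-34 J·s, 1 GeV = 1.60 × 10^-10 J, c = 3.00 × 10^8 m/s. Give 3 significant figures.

Force is [E]/[L] = [E]²/(ℏc); restore (ℏc)⁻¹.
1 GeV² → 1/(ℏc) × (1 GeV in J)² = 8.13 × 10^5 N.
Result: 3.16 × 8.13 × 10^5 = 2.57 × 10^6 N.

2.57 × 10^6 N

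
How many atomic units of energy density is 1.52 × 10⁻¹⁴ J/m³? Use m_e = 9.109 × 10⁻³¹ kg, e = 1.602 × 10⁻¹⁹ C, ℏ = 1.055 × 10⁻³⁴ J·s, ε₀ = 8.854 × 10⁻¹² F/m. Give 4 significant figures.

atomic unit of energy density: u_au = E_h/a₀³ = m_e⁴e¹⁰/((4πε₀)⁵ℏ⁸) = 2.929 × 10¹³ J/m³.
1.52 × 10⁻¹⁴ / 2.929 × 10¹³ = 5.189 × 10⁻²⁸

5.189 × 10⁻²⁸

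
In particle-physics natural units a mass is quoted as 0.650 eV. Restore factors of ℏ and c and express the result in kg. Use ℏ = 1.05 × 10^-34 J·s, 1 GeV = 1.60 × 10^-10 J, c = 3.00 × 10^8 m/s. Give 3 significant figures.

1.16 × 10^-36 kg

Mass is [E]/c²; divide by c².
1 GeV → 1/c² × (1 GeV in J) = 1.78 × 10^-27 kg.
Convert the energy scale: 0.650 eV = 6.50 × 10^-10 GeV.
Result: 6.50 × 10^-10 × 1.78 × 10^-27 = 1.16 × 10^-36 kg.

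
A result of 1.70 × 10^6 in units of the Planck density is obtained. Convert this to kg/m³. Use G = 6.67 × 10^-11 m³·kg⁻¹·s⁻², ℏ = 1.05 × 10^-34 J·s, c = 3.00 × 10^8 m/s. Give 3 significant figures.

8.84 × 10^102 kg/m³

One Planck density: ρ_P = c⁵/(ℏG²) = 5.20 × 10^96 kg/m³.
1.70 × 10^6 × 5.20 × 10^96 kg/m³ = 8.84 × 10^102 kg/m³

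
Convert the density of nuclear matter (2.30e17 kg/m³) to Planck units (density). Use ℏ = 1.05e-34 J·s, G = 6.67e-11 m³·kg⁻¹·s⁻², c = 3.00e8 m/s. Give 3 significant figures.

4.42e-80

Planck density: ρ_P = c⁵/(ℏG²) = 5.20e96 kg/m³.
2.30e17 / 5.20e96 = 4.42e-80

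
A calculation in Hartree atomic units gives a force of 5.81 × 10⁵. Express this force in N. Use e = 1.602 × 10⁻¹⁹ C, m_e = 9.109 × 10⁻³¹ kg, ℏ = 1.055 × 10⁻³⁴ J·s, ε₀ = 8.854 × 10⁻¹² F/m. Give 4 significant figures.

One atomic unit of force: F_au = E_h/a₀ = m_e²e⁶/((4πε₀)³ℏ⁴) = 8.220 × 10⁻⁸ N.
5.81 × 10⁵ × 8.220 × 10⁻⁸ N = 0.04776 N

0.04776 N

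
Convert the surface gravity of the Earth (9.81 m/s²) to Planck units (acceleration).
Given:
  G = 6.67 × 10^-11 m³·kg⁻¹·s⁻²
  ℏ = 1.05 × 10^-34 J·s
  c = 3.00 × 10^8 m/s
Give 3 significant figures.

1.76 × 10^-51

Planck acceleration: a_P = √(c⁷/(ℏG)) = 5.59 × 10^51 m/s².
9.81 / 5.59 × 10^51 = 1.76 × 10^-51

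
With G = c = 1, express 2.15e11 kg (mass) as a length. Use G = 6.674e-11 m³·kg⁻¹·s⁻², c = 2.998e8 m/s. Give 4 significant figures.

1.596e-16 m

In G = c = 1 units mass has dimensions of length; the conversion factor is G/c².
2.15e11 kg × (G/c²) = 1.596e-16 m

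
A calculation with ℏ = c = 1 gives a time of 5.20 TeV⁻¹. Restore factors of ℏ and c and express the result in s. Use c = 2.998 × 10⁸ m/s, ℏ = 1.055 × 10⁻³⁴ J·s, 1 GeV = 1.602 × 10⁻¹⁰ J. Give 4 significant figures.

3.424 × 10⁻²⁷ s

A time is [E]⁻¹ in ℏ=c=1; restore one factor of ℏ.
1 GeV⁻¹ → ℏ × (1 GeV in J)⁻¹ = 6.586 × 10⁻²⁵ s.
Convert the energy scale: 5.20 TeV⁻¹ = 5.20 × 10⁻³ GeV⁻¹.
Result: 5.20 × 10⁻³ × 6.586 × 10⁻²⁵ = 3.424 × 10⁻²⁷ s.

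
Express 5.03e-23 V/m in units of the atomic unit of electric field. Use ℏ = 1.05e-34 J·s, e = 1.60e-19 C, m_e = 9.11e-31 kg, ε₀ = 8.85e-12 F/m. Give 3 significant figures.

9.66e-35

atomic unit of electric field: E_au = E_h/(e a₀) = m_e²e⁵/((4πε₀)³ℏ⁴) = 5.20e11 V/m.
5.03e-23 / 5.20e11 = 9.66e-35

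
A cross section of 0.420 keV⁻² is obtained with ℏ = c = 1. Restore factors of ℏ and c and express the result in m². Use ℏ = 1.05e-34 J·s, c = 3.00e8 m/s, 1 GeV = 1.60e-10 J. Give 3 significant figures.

Area is [L]² = [E]⁻²·(ℏc)²; restore (ℏc)².
1 GeV⁻² → (ℏc)² × (1 GeV in J)⁻² = 3.88e-32 m².
Convert the energy scale: 0.420 keV⁻² = 4.20e11 GeV⁻².
Result: 4.20e11 × 3.88e-32 = 1.63e-20 m².

1.63e-20 m²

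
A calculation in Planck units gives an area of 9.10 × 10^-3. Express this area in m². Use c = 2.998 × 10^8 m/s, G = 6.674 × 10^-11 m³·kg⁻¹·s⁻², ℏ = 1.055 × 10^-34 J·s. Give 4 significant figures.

One Planck area: A_P = ℏG/c³ = 2.613 × 10^-70 m².
9.10 × 10^-3 × 2.613 × 10^-70 m² = 2.378 × 10^-72 m²

2.378 × 10^-72 m²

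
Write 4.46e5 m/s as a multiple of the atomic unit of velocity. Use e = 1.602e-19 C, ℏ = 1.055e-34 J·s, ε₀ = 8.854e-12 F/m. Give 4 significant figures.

atomic unit of velocity: v_au = e²/(4πε₀ℏ) = 2.186e6 m/s.
4.46e5 / 2.186e6 = 0.2040

0.2040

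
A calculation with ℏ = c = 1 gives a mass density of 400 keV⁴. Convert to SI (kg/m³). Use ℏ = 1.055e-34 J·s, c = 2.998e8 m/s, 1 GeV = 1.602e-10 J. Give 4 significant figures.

Mass density is [E]/(c²[L]³) = [E]⁴/(ℏ³c⁵).
1 GeV⁴ → 1/(ℏ³c⁵) × (1 GeV in J)⁴ = 2.316e20 kg/m³.
Convert the energy scale: 400 keV⁴ = 4.00e-22 GeV⁴.
Result: 4.00e-22 × 2.316e20 = 0.09264 kg/m³.

0.09264 kg/m³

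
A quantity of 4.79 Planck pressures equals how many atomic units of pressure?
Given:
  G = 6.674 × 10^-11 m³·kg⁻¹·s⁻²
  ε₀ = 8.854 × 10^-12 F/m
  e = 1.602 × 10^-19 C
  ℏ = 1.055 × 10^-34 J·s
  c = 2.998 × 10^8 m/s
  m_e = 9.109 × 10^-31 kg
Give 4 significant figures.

Planck pressure: p_P = c⁷/(ℏG²) = 4.632 × 10^113 Pa
atomic unit of pressure: P_au = E_h/a₀³ = m_e⁴e¹⁰/((4πε₀)⁵ℏ⁸) = 2.929 × 10^13 Pa
4.79 × 4.632 × 10^113 / 2.929 × 10^13 = 7.575 × 10^100

7.575 × 10^100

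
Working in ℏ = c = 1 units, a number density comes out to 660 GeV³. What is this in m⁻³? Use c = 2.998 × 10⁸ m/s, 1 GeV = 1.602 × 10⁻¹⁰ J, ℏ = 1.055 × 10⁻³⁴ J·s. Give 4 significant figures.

8.576 × 10⁴⁹ m⁻³

Number density is [L]⁻³ = [E]³/(ℏc)³.
1 GeV³ → 1/(ℏc)³ × (1 GeV in J)³ = 1.299 × 10⁴⁷ m⁻³.
Result: 660 × 1.299 × 10⁴⁷ = 8.576 × 10⁴⁹ m⁻³.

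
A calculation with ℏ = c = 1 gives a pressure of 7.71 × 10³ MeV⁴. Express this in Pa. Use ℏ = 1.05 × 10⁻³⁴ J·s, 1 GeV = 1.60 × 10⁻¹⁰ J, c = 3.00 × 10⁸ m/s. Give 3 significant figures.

Pressure is [E]/[L]³ = [E]⁴/(ℏc)³.
1 GeV⁴ → 1/(ℏc)³ × (1 GeV in J)⁴ = 2.10 × 10³⁷ Pa.
Convert the energy scale: 7.71 × 10³ MeV⁴ = 7.71 × 10⁻⁹ GeV⁴.
Result: 7.71 × 10⁻⁹ × 2.10 × 10³⁷ = 1.62 × 10²⁹ Pa.

1.62 × 10²⁹ Pa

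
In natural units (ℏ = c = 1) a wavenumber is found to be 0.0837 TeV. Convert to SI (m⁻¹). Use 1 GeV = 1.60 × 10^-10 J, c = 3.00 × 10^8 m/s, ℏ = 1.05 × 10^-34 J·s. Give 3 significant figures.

Inverse length is [E]/(ℏc).
1 GeV → 1/(ℏc) × (1 GeV in J) = 5.08 × 10^15 m⁻¹.
Convert the energy scale: 0.0837 TeV = 83.7 GeV.
Result: 83.7 × 5.08 × 10^15 = 4.25 × 10^17 m⁻¹.

4.25 × 10^17 m⁻¹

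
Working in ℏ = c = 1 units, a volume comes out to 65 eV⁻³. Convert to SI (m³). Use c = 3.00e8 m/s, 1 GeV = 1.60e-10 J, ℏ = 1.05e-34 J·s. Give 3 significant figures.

4.96e-19 m³

Volume is [L]³ = [E]⁻³·(ℏc)³.
1 GeV⁻³ → (ℏc)³ × (1 GeV in J)⁻³ = 7.63e-48 m³.
Convert the energy scale: 65 eV⁻³ = 6.50e28 GeV⁻³.
Result: 6.50e28 × 7.63e-48 = 4.96e-19 m³.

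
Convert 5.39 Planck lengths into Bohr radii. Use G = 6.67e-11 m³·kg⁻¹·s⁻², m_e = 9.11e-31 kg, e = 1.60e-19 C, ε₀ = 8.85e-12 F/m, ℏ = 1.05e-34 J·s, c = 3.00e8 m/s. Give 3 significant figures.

1.65e-24

Planck length: ℓ_P = √(ℏG/c³) = 1.61e-35 m
Bohr radius: a₀ = 4πε₀ℏ²/(m_e e²) = 5.26e-11 m
5.39 × 1.61e-35 / 5.26e-11 = 1.65e-24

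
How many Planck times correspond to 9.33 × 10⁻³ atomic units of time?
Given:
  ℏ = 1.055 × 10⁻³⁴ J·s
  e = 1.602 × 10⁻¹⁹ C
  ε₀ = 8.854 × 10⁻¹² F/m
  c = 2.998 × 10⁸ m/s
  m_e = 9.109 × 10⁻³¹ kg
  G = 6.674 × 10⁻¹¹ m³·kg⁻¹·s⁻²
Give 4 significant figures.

atomic unit of time: τ_au = (4πε₀)²ℏ³/(m_e e⁴) = 2.423 × 10⁻¹⁷ s
Planck time: t_P = √(ℏG/c⁵) = 5.392 × 10⁻⁴⁴ s
9.33 × 10⁻³ × 2.423 × 10⁻¹⁷ / 5.392 × 10⁻⁴⁴ = 4.193 × 10²⁴

4.193 × 10²⁴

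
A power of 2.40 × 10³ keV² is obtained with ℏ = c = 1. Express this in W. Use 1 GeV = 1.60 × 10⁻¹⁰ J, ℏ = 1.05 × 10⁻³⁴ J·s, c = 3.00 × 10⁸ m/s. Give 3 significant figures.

Power is [E]/[T] = [E]²/ℏ.
1 GeV² → 1/ℏ × (1 GeV in J)² = 2.44 × 10¹⁴ W.
Convert the energy scale: 2.40 × 10³ keV² = 2.40 × 10⁻⁹ GeV².
Result: 2.40 × 10⁻⁹ × 2.44 × 10¹⁴ = 5.85 × 10⁵ W.

5.85 × 10⁵ W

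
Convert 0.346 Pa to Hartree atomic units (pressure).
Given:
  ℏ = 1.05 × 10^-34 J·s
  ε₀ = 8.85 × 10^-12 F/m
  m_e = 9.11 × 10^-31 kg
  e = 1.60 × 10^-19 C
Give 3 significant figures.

1.15 × 10^-14

atomic unit of pressure: P_au = E_h/a₀³ = m_e⁴e¹⁰/((4πε₀)⁵ℏ⁸) = 3.01 × 10^13 Pa.
0.346 / 3.01 × 10^13 = 1.15 × 10^-14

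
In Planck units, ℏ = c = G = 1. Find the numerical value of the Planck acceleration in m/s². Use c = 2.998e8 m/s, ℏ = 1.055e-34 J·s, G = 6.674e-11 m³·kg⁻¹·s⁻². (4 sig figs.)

5.560e51 m/s²

Dimensional analysis gives a_P = √(c⁷/(ℏG)).
  = √(3.092e103)
  = 5.560e51 m/s²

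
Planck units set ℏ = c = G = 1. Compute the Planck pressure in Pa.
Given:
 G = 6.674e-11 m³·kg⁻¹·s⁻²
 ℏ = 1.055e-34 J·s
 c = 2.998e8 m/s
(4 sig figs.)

4.632e113 Pa

Dimensional analysis gives p_P = c⁷/(ℏG²).
  = 2.177e59 / 4.699e-55
  = 4.632e113 Pa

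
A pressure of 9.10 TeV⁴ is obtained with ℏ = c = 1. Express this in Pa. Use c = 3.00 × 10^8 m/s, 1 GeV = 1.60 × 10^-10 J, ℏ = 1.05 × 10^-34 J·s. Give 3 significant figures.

Pressure is [E]/[L]³ = [E]⁴/(ℏc)³.
1 GeV⁴ → 1/(ℏc)³ × (1 GeV in J)⁴ = 2.10 × 10^37 Pa.
Convert the energy scale: 9.10 TeV⁴ = 9.10 × 10^12 GeV⁴.
Result: 9.10 × 10^12 × 2.10 × 10^37 = 1.91 × 10^50 Pa.

1.91 × 10^50 Pa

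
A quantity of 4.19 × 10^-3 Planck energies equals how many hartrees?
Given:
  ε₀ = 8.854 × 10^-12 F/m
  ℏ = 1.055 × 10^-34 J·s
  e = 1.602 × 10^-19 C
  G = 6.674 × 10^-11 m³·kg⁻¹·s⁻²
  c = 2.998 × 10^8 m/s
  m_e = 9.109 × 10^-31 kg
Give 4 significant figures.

Planck energy: E_P = √(ℏc⁵/G) = 1.957 × 10^9 J
hartree: E_h = m_e e⁴/(4πε₀ℏ)² = 4.354 × 10^-18 J
4.19 × 10^-3 × 1.957 × 10^9 / 4.354 × 10^-18 = 1.883 × 10^24

1.883 × 10^24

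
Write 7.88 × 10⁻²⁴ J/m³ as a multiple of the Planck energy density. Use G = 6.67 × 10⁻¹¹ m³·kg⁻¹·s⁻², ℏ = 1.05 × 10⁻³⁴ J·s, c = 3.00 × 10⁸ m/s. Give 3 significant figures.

1.68 × 10⁻¹³⁷

Planck energy density: u_P = c⁷/(ℏG²) = 4.68 × 10¹¹³ J/m³.
7.88 × 10⁻²⁴ / 4.68 × 10¹¹³ = 1.68 × 10⁻¹³⁷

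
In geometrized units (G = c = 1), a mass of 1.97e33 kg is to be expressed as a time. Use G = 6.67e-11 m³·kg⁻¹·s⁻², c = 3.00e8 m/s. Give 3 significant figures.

Mass → time via G/c³.
1.97e33 kg × (G/c³) = 4.87e-3 s

4.87e-3 s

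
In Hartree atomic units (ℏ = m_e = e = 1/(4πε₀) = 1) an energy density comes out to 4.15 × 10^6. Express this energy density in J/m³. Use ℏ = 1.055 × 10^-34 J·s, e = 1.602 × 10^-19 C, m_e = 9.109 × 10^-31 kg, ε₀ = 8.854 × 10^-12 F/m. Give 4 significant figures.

1.216 × 10^20 J/m³

One atomic unit of energy density: u_au = E_h/a₀³ = m_e⁴e¹⁰/((4πε₀)⁵ℏ⁸) = 2.929 × 10^13 J/m³.
4.15 × 10^6 × 2.929 × 10^13 J/m³ = 1.216 × 10^20 J/m³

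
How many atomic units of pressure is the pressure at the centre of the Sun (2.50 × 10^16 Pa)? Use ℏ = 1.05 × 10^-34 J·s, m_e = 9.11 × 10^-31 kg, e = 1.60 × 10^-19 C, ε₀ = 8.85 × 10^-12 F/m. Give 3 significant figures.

atomic unit of pressure: P_au = E_h/a₀³ = m_e⁴e¹⁰/((4πε₀)⁵ℏ⁸) = 3.01 × 10^13 Pa.
2.50 × 10^16 / 3.01 × 10^13 = 830

830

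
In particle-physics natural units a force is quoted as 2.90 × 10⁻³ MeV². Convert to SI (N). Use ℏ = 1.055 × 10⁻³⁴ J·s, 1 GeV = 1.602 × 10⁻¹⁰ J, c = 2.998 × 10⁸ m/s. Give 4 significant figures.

Force is [E]/[L] = [E]²/(ℏc); restore (ℏc)⁻¹.
1 GeV² → 1/(ℏc) × (1 GeV in J)² = 8.114 × 10⁵ N.
Convert the energy scale: 2.90 × 10⁻³ MeV² = 2.90 × 10⁻⁹ GeV².
Result: 2.90 × 10⁻⁹ × 8.114 × 10⁵ = 2.353 × 10⁻³ N.

2.353 × 10⁻³ N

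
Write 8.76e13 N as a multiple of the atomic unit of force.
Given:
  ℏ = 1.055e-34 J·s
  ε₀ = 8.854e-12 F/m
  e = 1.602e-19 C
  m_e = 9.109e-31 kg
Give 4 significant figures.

1.066e21

atomic unit of force: F_au = E_h/a₀ = m_e²e⁶/((4πε₀)³ℏ⁴) = 8.220e-8 N.
8.76e13 / 8.220e-8 = 1.066e21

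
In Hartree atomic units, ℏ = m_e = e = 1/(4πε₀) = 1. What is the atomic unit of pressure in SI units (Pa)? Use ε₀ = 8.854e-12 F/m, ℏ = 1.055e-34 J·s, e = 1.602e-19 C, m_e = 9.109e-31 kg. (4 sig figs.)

Dimensional analysis gives P_au = E_h/a₀³ = m_e⁴e¹⁰/((4πε₀)⁵ℏ⁸).
E_h = 4.354e-18 J
a₀ = 5.297e-11 m
E_h/a₀³ = 2.929e13 Pa

2.929e13 Pa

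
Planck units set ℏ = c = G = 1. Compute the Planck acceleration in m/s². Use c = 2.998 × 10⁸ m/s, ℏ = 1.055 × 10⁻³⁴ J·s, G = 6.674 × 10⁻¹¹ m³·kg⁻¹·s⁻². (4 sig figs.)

Dimensional analysis gives a_P = √(c⁷/(ℏG)).
  = √(3.092 × 10¹⁰³)
  = 5.560 × 10⁵¹ m/s²

5.560 × 10⁵¹ m/s²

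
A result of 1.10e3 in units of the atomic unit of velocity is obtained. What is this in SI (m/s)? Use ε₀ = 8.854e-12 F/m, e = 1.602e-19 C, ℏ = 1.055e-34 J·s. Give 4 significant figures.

One atomic unit of velocity: v_au = e²/(4πε₀ℏ) = 2.186e6 m/s.
1.10e3 × 2.186e6 m/s = 2.405e9 m/s

2.405e9 m/s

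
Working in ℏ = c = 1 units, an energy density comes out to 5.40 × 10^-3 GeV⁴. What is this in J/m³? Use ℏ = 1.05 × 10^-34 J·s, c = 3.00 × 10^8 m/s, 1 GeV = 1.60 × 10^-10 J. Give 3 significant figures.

1.13 × 10^35 J/m³

[E]/[L]³ = [E]⁴/(ℏc)³; restore (ℏc)⁻³.
1 GeV⁴ → 1/(ℏc)³ × (1 GeV in J)⁴ = 2.10 × 10^37 J/m³.
Result: 5.40 × 10^-3 × 2.10 × 10^37 = 1.13 × 10^35 J/m³.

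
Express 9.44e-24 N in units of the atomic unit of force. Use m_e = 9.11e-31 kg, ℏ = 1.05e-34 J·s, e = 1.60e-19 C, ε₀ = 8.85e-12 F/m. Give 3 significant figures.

1.13e-16

atomic unit of force: F_au = E_h/a₀ = m_e²e⁶/((4πε₀)³ℏ⁴) = 8.33e-8 N.
9.44e-24 / 8.33e-8 = 1.13e-16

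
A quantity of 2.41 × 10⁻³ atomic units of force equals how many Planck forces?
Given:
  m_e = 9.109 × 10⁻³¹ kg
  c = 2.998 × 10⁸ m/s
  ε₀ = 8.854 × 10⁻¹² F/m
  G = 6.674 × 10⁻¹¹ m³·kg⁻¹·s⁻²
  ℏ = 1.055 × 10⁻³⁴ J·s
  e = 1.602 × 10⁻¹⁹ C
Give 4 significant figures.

1.637 × 10⁻⁵⁴

atomic unit of force: F_au = E_h/a₀ = m_e²e⁶/((4πε₀)³ℏ⁴) = 8.220 × 10⁻⁸ N
Planck force: F_P = c⁴/G = 1.210 × 10⁴⁴ N
2.41 × 10⁻³ × 8.220 × 10⁻⁸ / 1.210 × 10⁴⁴ = 1.637 × 10⁻⁵⁴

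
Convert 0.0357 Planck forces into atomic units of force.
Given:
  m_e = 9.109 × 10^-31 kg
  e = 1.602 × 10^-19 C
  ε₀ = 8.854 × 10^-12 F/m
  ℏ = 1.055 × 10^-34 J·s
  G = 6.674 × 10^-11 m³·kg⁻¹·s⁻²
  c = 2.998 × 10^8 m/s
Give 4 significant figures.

5.257 × 10^49

Planck force: F_P = c⁴/G = 1.210 × 10^44 N
atomic unit of force: F_au = E_h/a₀ = m_e²e⁶/((4πε₀)³ℏ⁴) = 8.220 × 10^-8 N
0.0357 × 1.210 × 10^44 / 8.220 × 10^-8 = 5.257 × 10^49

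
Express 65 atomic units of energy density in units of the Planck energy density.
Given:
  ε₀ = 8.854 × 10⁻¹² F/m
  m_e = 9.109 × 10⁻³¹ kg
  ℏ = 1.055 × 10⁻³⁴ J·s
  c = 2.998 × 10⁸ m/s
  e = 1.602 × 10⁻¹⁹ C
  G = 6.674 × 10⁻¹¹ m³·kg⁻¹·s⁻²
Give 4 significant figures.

4.110 × 10⁻⁹⁹

atomic unit of energy density: u_au = E_h/a₀³ = m_e⁴e¹⁰/((4πε₀)⁵ℏ⁸) = 2.929 × 10¹³ J/m³
Planck energy density: u_P = c⁷/(ℏG²) = 4.632 × 10¹¹³ J/m³
65 × 2.929 × 10¹³ / 4.632 × 10¹¹³ = 4.110 × 10⁻⁹⁹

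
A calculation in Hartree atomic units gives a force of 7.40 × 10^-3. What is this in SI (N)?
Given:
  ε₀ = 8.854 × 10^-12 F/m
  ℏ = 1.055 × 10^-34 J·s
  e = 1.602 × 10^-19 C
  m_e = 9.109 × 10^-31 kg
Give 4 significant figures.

6.083 × 10^-10 N

One atomic unit of force: F_au = E_h/a₀ = m_e²e⁶/((4πε₀)³ℏ⁴) = 8.220 × 10^-8 N.
7.40 × 10^-3 × 8.220 × 10^-8 N = 6.083 × 10^-10 N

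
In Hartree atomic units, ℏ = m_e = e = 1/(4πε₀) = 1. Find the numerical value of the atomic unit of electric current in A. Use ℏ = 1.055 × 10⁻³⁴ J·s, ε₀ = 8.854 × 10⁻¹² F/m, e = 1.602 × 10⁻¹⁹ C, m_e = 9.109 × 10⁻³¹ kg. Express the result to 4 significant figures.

6.612 × 10⁻³ A

Dimensional analysis gives I_au = e E_h/ℏ = m_e e⁵/((4πε₀)²ℏ³).
E_h = 4.354 × 10⁻¹⁸ J
e·E_h/ℏ = 6.612 × 10⁻³ A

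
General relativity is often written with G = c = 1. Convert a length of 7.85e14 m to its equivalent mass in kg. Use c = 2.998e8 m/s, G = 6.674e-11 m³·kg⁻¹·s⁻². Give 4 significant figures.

Length → mass via c²/G.
7.85e14 m × (c²/G) = 1.057e42 kg

1.057e42 kg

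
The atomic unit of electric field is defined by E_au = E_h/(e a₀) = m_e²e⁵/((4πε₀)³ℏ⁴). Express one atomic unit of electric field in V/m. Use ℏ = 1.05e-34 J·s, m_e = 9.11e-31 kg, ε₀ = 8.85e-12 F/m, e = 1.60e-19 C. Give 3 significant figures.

E_au = E_h/(e a₀) = m_e²e⁵/((4πε₀)³ℏ⁴)
E_h = 4.38e-18 J
a₀ = 5.26e-11 m
E_h/(e·a₀) = 5.20e11 V/m

5.20e11 V/m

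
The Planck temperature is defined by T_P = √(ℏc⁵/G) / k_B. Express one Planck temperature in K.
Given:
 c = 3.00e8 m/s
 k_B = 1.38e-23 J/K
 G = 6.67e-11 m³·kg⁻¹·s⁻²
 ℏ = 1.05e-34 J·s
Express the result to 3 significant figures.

T_P = √(ℏc⁵/G) / k_B
  = √(3.83e18) × 7.25e22
  = 1.42e32 K

1.42e32 K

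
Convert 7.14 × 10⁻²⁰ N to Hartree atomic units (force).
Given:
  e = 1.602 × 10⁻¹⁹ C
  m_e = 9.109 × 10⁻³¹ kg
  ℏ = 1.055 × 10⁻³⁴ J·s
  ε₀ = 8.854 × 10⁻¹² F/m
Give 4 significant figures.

8.686 × 10⁻¹³

atomic unit of force: F_au = E_h/a₀ = m_e²e⁶/((4πε₀)³ℏ⁴) = 8.220 × 10⁻⁸ N.
7.14 × 10⁻²⁰ / 8.220 × 10⁻⁸ = 8.686 × 10⁻¹³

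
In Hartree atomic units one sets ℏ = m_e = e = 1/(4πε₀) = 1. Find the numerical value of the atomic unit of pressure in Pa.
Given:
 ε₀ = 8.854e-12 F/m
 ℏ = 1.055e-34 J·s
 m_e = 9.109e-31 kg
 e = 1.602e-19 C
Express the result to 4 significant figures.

P_au = E_h/a₀³ = m_e⁴e¹⁰/((4πε₀)⁵ℏ⁸)
E_h = 4.354e-18 J
a₀ = 5.297e-11 m
E_h/a₀³ = 2.929e13 Pa

2.929e13 Pa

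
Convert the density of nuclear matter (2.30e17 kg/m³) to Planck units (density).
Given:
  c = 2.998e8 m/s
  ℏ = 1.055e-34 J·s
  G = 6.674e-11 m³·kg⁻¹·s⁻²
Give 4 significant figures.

4.463e-80

Planck density: ρ_P = c⁵/(ℏG²) = 5.154e96 kg/m³.
2.30e17 / 5.154e96 = 4.463e-80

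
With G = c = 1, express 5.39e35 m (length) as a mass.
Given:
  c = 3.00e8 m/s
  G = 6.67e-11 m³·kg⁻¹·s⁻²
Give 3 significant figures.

Length → mass via c²/G.
5.39e35 m × (c²/G) = 7.27e62 kg

7.27e62 kg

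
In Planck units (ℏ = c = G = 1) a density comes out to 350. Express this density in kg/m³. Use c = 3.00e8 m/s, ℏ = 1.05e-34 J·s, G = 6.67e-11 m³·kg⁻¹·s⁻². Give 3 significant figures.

One Planck density: ρ_P = c⁵/(ℏG²) = 5.20e96 kg/m³.
350 × 5.20e96 kg/m³ = 1.82e99 kg/m³

1.82e99 kg/m³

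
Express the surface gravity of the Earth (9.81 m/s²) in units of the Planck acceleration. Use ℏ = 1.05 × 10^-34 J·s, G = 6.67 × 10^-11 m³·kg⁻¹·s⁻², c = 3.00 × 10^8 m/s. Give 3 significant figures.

1.76 × 10^-51

Planck acceleration: a_P = √(c⁷/(ℏG)) = 5.59 × 10^51 m/s².
9.81 / 5.59 × 10^51 = 1.76 × 10^-51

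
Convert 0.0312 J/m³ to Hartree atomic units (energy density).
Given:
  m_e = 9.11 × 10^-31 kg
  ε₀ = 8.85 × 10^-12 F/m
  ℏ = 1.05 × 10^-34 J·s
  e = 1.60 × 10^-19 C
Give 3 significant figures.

atomic unit of energy density: u_au = E_h/a₀³ = m_e⁴e¹⁰/((4πε₀)⁵ℏ⁸) = 3.01 × 10^13 J/m³.
0.0312 / 3.01 × 10^13 = 1.04 × 10^-15

1.04 × 10^-15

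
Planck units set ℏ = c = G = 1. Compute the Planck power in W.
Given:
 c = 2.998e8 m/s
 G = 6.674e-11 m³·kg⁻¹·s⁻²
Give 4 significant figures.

3.629e52 W

Dimensional analysis gives P_P = c⁵/G.
  = 2.422e42 / 6.674e-11
  = 3.629e52 W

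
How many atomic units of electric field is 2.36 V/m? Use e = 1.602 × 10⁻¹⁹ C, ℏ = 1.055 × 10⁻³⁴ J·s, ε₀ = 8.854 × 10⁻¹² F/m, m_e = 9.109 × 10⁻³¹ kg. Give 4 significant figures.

atomic unit of electric field: E_au = E_h/(e a₀) = m_e²e⁵/((4πε₀)³ℏ⁴) = 5.131 × 10¹¹ V/m.
2.36 / 5.131 × 10¹¹ = 4.600 × 10⁻¹²

4.600 × 10⁻¹²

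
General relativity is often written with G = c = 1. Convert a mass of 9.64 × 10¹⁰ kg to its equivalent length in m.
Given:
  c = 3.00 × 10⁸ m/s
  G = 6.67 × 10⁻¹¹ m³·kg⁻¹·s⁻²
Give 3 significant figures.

In G = c = 1 units mass has dimensions of length; the conversion factor is G/c².
9.64 × 10¹⁰ kg × (G/c²) = 7.14 × 10⁻¹⁷ m

7.14 × 10⁻¹⁷ m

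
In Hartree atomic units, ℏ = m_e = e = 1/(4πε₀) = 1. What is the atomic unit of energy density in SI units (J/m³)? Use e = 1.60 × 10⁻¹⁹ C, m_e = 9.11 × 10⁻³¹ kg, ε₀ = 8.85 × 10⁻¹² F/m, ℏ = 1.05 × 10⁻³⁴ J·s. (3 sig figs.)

3.01 × 10¹³ J/m³

Dimensional analysis gives u_au = E_h/a₀³ = m_e⁴e¹⁰/((4πε₀)⁵ℏ⁸).
E_h = 4.38 × 10⁻¹⁸ J
a₀ = 5.26 × 10⁻¹¹ m
E_h/a₀³ = 3.01 × 10¹³ J/m³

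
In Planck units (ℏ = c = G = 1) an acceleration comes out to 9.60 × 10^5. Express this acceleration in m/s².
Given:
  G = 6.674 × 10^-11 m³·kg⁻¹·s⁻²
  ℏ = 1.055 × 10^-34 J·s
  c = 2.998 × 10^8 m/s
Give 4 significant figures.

5.338 × 10^57 m/s²

One Planck acceleration: a_P = √(c⁷/(ℏG)) = 5.560 × 10^51 m/s².
9.60 × 10^5 × 5.560 × 10^51 m/s² = 5.338 × 10^57 m/s²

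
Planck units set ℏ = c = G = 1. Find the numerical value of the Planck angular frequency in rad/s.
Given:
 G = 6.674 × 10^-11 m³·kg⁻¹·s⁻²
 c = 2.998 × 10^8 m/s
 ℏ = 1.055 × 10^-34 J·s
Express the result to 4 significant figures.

From ℏ = c = G = 1 the angular frequency scale is ω_P = √(c⁵/(ℏG)).
  = √(3.440 × 10^86)
  = 1.855 × 10^43 rad/s

1.855 × 10^43 rad/s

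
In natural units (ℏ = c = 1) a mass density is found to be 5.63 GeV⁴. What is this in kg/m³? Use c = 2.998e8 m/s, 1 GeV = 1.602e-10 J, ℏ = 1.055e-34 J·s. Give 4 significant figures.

1.304e21 kg/m³

Mass density is [E]/(c²[L]³) = [E]⁴/(ℏ³c⁵).
1 GeV⁴ → 1/(ℏ³c⁵) × (1 GeV in J)⁴ = 2.316e20 kg/m³.
Result: 5.63 × 2.316e20 = 1.304e21 kg/m³.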